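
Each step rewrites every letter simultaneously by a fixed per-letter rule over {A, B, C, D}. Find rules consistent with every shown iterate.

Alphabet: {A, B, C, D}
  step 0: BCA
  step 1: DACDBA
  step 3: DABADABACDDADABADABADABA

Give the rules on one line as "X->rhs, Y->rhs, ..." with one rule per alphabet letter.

A->BA, B->DA, C->CD, D->DA

  step 0 ⇒ step 1: BCA ⇒ DA·CD·BA
    A ↦ BA
    B ↦ DA
    C ↦ CD
    D ↦ DA  (constrained at step 1)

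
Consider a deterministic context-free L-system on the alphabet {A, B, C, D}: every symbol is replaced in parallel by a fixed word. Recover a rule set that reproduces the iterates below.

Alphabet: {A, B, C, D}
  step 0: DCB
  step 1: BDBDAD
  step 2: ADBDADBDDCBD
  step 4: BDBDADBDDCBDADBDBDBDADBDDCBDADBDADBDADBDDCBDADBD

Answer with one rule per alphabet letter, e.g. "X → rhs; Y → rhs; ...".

  step 1 ⇒ step 2: BDBDAD ⇒ AD·BD·AD·BD·DC·BD
    A ↦ DC
    B ↦ AD
    D ↦ BD
  step 0 ⇒ step 1: DCB ⇒ BD·BD·AD
    C ↦ BD

A->DC, B->AD, C->BD, D->BD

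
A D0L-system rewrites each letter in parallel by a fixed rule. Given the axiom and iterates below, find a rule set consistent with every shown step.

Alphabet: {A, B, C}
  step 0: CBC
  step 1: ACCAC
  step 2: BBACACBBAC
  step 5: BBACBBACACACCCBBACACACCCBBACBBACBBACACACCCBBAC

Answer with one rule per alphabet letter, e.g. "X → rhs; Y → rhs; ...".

  step 1 ⇒ step 2: ACCAC ⇒ BB·AC·AC·BB·AC
    A ↦ BB
    C ↦ AC
  step 0 ⇒ step 1: CBC ⇒ AC·C·AC
    B ↦ C

A->BB, B->C, C->AC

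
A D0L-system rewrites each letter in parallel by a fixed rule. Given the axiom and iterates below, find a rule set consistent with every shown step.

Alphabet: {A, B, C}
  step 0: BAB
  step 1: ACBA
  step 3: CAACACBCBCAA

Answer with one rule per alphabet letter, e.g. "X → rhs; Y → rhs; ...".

  step 0 ⇒ step 1: BAB ⇒ A·CB·A
    A ↦ CB
    B ↦ A
    C ↦ CA  (constrained at step 1)

A->CB, B->A, C->CA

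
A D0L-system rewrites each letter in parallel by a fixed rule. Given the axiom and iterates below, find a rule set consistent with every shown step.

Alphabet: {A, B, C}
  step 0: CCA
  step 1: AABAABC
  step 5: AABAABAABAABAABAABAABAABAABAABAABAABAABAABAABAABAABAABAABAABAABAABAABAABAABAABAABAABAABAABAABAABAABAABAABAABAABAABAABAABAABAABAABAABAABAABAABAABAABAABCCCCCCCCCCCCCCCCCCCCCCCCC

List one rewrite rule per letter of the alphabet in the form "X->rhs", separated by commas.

  step 0 ⇒ step 1: CCA ⇒ AAB·AAB·C
    A ↦ C
    C ↦ AAB
    B ↦ CCC  (constrained at step 1)

A->C, B->CCC, C->AAB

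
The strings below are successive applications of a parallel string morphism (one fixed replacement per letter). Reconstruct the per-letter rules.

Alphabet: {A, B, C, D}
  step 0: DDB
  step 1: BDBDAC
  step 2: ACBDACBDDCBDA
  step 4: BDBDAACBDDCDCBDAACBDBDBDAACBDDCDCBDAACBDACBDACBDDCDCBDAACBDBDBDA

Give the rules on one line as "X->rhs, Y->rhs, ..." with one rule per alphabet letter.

A->DC, B->AC, C->BDA, D->BD

  step 1 ⇒ step 2: BDBDAC ⇒ AC·BD·AC·BD·DC·BDA
    A ↦ DC
    B ↦ AC
    C ↦ BDA
    D ↦ BD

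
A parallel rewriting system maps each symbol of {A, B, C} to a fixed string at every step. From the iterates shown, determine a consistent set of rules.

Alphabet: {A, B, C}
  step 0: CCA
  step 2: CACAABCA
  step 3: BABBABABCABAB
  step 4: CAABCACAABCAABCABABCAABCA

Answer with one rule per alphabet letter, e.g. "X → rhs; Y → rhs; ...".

A->AB, B->CA, C->B

  step 3 ⇒ step 4: BABBABABCABAB ⇒ CA·AB·CA·CA·AB·CA·AB·CA·B·AB·CA·AB·CA
    A ↦ AB
    B ↦ CA
    C ↦ B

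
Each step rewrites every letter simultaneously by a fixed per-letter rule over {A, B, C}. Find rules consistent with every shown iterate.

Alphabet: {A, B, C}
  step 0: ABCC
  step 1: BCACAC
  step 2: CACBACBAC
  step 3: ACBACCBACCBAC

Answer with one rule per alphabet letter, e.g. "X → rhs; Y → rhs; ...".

A->B, B->C, C->AC

  step 2 ⇒ step 3: CACBACBAC ⇒ AC·B·AC·C·B·AC·C·B·AC
    A ↦ B
    B ↦ C
    C ↦ AC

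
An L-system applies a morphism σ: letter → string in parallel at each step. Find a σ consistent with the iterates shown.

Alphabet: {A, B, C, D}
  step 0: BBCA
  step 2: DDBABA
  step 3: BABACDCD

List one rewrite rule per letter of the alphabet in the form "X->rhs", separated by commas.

A->D, B->C, C->D, D->BA

  step 2 ⇒ step 3: DDBABA ⇒ BA·BA·C·D·C·D
    A ↦ D
    B ↦ C
    D ↦ BA
    C ↦ D  (constrained at step 0)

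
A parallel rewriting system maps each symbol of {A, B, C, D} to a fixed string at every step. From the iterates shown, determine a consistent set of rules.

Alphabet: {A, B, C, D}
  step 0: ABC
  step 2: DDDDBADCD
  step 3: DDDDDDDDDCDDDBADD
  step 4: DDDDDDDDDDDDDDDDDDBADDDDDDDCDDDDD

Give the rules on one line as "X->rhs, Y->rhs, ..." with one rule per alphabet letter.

A->D, B->DC, C->BA, D->DD

  step 3 ⇒ step 4: DDDDDDDDDCDDDBADD ⇒ DD·DD·DD·DD·DD·DD·DD·DD·DD·BA·DD·DD·DD·DC·D·DD·DD
    A ↦ D
    B ↦ DC
    C ↦ BA
    D ↦ DD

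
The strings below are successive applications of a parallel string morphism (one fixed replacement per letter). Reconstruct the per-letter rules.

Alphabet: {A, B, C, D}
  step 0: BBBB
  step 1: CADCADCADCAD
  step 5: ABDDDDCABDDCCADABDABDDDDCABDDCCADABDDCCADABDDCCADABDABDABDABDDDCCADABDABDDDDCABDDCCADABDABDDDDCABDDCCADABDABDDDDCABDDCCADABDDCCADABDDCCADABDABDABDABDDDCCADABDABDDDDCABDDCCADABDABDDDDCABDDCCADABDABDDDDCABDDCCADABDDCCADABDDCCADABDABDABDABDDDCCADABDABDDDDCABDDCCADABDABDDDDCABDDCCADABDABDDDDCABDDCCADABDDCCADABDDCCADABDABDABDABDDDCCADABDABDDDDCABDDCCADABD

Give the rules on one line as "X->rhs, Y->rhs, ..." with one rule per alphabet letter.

A->DC, B->CAD, C->D, D->ABD

  step 0 ⇒ step 1: BBBB ⇒ CAD·CAD·CAD·CAD
    B ↦ CAD
    A ↦ DC  (constrained at step 1)
    C ↦ D  (constrained at step 1)
    D ↦ ABD  (constrained at step 1)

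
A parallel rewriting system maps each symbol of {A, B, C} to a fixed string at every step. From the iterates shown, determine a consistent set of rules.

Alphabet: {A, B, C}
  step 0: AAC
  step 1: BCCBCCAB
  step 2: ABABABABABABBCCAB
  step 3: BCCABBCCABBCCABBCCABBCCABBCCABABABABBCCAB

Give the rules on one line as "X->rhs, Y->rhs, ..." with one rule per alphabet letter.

A->BCC, B->AB, C->AB

  step 2 ⇒ step 3: ABABABABABABBCCAB ⇒ BCC·AB·BCC·AB·BCC·AB·BCC·AB·BCC·AB·BCC·AB·AB·AB·AB·BCC·AB
    A ↦ BCC
    B ↦ AB
    C ↦ AB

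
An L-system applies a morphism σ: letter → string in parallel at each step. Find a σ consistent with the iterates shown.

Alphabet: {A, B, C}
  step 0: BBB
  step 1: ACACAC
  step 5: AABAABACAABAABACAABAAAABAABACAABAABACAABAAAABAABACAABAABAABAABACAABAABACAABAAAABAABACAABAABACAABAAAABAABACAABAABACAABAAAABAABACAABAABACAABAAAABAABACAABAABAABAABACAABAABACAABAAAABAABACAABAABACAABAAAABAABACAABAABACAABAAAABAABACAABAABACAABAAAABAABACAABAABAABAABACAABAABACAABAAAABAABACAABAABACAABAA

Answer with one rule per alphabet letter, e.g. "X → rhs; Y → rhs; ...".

A->AAB, B->AC, C->AA

  step 0 ⇒ step 1: BBB ⇒ AC·AC·AC
    B ↦ AC
    A ↦ AAB  (constrained at step 1)
    C ↦ AA  (constrained at step 1)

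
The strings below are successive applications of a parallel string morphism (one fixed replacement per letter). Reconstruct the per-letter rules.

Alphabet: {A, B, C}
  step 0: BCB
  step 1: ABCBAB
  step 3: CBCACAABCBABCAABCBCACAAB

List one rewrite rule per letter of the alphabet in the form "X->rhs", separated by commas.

  step 0 ⇒ step 1: BCB ⇒ AB·CB·AB
    B ↦ AB
    C ↦ CB
    A ↦ CA  (constrained at step 1)

A->CA, B->AB, C->CB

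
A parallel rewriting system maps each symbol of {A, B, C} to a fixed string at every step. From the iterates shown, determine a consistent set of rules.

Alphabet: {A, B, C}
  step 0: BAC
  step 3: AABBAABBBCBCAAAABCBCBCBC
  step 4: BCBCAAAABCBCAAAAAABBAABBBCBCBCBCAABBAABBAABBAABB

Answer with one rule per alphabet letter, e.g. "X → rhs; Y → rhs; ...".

A->BC, B->AA, C->BB

  step 3 ⇒ step 4: AABBAABBBCBCAAAABCBCBCBC ⇒ BC·BC·AA·AA·BC·BC·AA·AA·AA·BB·AA·BB·BC·BC·BC·BC·AA·BB·AA·BB·AA·BB·AA·BB
    A ↦ BC
    B ↦ AA
    C ↦ BB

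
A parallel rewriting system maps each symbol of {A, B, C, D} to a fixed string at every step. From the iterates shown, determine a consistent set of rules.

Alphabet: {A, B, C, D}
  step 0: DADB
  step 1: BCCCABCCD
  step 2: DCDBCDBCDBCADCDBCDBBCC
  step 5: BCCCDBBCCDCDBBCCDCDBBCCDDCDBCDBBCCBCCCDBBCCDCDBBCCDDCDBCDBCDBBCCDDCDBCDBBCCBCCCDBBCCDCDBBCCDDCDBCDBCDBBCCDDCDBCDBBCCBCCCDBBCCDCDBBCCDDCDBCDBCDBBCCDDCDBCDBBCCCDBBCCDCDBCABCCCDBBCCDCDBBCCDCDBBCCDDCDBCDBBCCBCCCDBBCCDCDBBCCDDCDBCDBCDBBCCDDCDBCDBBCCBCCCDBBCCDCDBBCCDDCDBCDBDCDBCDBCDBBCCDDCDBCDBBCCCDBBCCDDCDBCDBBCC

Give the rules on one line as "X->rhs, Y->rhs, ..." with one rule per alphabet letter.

A->CA, B->D, C->CDB, D->BCC

  step 1 ⇒ step 2: BCCCABCCD ⇒ D·CDB·CDB·CDB·CA·D·CDB·CDB·BCC
    A ↦ CA
    B ↦ D
    C ↦ CDB
    D ↦ BCC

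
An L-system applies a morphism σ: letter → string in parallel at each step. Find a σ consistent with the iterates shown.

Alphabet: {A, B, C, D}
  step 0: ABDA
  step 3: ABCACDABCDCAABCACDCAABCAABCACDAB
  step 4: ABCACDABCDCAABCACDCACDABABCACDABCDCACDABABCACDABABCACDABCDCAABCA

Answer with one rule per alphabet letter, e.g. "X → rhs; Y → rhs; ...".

A->AB, B->CA, C->CD, D->CA

  step 3 ⇒ step 4: ABCACDABCDCAABCACDCAABCAABCACDAB ⇒ AB·CA·CD·AB·CD·CA·AB·CA·CD·CA·CD·AB·AB·CA·CD·AB·CD·CA·CD·AB·AB·CA·CD·AB·AB·CA·CD·AB·CD·CA·AB·CA
    A ↦ AB
    B ↦ CA
    C ↦ CD
    D ↦ CA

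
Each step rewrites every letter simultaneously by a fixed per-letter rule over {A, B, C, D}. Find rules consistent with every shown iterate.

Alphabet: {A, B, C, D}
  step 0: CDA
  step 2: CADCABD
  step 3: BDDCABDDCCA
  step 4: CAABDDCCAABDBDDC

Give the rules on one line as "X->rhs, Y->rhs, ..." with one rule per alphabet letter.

  step 3 ⇒ step 4: BDDCABDDCCA ⇒ C·A·A·BD·DC·C·A·A·BD·BD·DC
    A ↦ DC
    B ↦ C
    C ↦ BD
    D ↦ A

A->DC, B->C, C->BD, D->A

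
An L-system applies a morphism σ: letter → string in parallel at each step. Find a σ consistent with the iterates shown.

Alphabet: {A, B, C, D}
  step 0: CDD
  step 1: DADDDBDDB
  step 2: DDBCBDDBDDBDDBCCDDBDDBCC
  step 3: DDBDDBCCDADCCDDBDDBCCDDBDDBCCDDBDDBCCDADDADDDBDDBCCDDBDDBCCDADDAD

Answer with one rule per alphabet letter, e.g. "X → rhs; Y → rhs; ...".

  step 2 ⇒ step 3: DDBCBDDBDDBDDBCCDDBDDBCC ⇒ DDB·DDB·CC·DAD·CC·DDB·DDB·CC·DDB·DDB·CC·DDB·DDB·CC·DAD·DAD·DDB·DDB·CC·DDB·DDB·CC·DAD·DAD
    B ↦ CC
    C ↦ DAD
    D ↦ DDB
  step 1 ⇒ step 2: DADDDBDDB ⇒ DDB·CB·DDB·DDB·DDB·CC·DDB·DDB·CC
    A ↦ CB

A->CB, B->CC, C->DAD, D->DDB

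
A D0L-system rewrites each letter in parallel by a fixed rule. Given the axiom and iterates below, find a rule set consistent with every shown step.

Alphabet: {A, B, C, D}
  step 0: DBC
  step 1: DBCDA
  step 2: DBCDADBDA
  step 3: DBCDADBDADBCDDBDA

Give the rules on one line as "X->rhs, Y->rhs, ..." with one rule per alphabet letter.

A->DA, B->CD, C->A, D->DB

  step 2 ⇒ step 3: DBCDADBDA ⇒ DB·CD·A·DB·DA·DB·CD·DB·DA
    A ↦ DA
    B ↦ CD
    C ↦ A
    D ↦ DB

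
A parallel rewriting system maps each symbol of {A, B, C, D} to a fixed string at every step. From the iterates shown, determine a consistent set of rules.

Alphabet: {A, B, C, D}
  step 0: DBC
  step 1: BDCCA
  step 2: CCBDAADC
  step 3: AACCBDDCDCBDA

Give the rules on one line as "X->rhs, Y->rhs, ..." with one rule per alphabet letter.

  step 2 ⇒ step 3: CCBDAADC ⇒ A·A·CC·BD·DC·DC·BD·A
    A ↦ DC
    B ↦ CC
    C ↦ A
    D ↦ BD

A->DC, B->CC, C->A, D->BD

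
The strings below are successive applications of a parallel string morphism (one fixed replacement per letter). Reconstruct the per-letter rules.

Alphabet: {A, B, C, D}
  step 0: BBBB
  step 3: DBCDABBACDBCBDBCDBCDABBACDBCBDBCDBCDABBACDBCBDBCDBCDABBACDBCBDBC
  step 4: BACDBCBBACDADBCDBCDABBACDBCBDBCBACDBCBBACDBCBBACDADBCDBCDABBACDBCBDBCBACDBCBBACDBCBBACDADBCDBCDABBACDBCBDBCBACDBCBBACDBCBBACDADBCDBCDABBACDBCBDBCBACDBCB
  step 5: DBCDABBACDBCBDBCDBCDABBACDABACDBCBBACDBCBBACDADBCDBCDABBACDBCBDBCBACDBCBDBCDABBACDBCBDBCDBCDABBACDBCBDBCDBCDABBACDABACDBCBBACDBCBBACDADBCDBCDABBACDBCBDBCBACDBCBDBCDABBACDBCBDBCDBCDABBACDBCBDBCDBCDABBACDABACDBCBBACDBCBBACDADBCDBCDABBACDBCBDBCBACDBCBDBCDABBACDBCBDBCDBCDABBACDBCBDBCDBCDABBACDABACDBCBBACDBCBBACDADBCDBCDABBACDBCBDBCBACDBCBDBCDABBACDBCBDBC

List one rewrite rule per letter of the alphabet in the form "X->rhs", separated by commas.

A->DA, B->DBC, C->B, D->BAC

  step 4 ⇒ step 5: BACDBCBBACDADBCDBCDABBACDBCBDBCBACDBCBBACDBCBBACDADBCDBCDABBACDBCBDBCBACDBCBBACDBCBBACDADBCDBCDABBACDBCBDBCBACDBCBBACDBCBBACDADBCDBCDABBACDBCBDBCBACDBCB ⇒ DBC·DA·B·BAC·DBC·B·DBC·DBC·DA·B·BAC·DA·BAC·DBC·B·BAC·DBC·B·BAC·DA·DBC·DBC·DA·B·BAC·DBC·B·DBC·BAC·DBC·B·DBC·DA·B·BAC·DBC·B·DBC·DBC·DA·B·BAC·DBC·B·DBC·DBC·DA·B·BAC·DA·BAC·DBC·B·BAC·DBC·B·BAC·DA·DBC·DBC·DA·B·BAC·DBC·B·DBC·BAC·DBC·B·DBC·DA·B·BAC·DBC·B·DBC·DBC·DA·B·BAC·DBC·B·DBC·DBC·DA·B·BAC·DA·BAC·DBC·B·BAC·DBC·B·BAC·DA·DBC·DBC·DA·B·BAC·DBC·B·DBC·BAC·DBC·B·DBC·DA·B·BAC·DBC·B·DBC·DBC·DA·B·BAC·DBC·B·DBC·DBC·DA·B·BAC·DA·BAC·DBC·B·BAC·DBC·B·BAC·DA·DBC·DBC·DA·B·BAC·DBC·B·DBC·BAC·DBC·B·DBC·DA·B·BAC·DBC·B·DBC
    A ↦ DA
    B ↦ DBC
    C ↦ B
    D ↦ BAC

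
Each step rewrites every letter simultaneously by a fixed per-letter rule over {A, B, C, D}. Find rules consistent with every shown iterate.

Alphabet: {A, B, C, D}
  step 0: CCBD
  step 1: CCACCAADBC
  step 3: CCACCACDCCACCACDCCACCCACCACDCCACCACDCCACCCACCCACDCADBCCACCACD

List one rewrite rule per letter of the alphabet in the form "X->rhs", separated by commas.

A->CD, B->ADB, C->CCA, D->C

  step 0 ⇒ step 1: CCBD ⇒ CCA·CCA·ADB·C
    B ↦ ADB
    C ↦ CCA
    D ↦ C
    A ↦ CD  (constrained at step 1)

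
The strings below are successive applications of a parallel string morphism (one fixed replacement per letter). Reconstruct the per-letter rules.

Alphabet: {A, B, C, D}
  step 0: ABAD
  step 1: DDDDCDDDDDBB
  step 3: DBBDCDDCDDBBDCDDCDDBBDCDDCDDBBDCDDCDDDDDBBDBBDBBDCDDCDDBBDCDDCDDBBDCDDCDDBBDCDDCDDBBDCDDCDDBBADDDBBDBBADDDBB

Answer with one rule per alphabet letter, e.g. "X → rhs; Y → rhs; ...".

  step 0 ⇒ step 1: ABAD ⇒ DDD·DCD·DDD·DBB
    A ↦ DDD
    B ↦ DCD
    D ↦ DBB
    C ↦ ADD  (constrained at step 1)

A->DDD, B->DCD, C->ADD, D->DBB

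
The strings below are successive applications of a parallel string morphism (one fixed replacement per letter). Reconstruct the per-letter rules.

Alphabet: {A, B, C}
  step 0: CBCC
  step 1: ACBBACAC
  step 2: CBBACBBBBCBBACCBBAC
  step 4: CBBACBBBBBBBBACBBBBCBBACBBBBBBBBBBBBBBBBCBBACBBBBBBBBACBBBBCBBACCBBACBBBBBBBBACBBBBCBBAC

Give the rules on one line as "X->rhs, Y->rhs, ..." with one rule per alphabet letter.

A->CBB, B->BB, C->AC

  step 1 ⇒ step 2: ACBBACAC ⇒ CBB·AC·BB·BB·CBB·AC·CBB·AC
    A ↦ CBB
    B ↦ BB
    C ↦ AC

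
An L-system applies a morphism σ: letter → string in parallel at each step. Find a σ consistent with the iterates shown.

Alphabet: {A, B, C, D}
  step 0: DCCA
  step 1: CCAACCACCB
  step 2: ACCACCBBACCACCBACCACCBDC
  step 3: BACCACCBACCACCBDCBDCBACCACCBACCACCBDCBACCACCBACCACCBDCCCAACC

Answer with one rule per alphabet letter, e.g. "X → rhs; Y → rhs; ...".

  step 2 ⇒ step 3: ACCACCBBACCACCBACCACCBDC ⇒ B·ACC·ACC·B·ACC·ACC·BDC·BDC·B·ACC·ACC·B·ACC·ACC·BDC·B·ACC·ACC·B·ACC·ACC·BDC·CCA·ACC
    A ↦ B
    B ↦ BDC
    C ↦ ACC
    D ↦ CCA

A->B, B->BDC, C->ACC, D->CCA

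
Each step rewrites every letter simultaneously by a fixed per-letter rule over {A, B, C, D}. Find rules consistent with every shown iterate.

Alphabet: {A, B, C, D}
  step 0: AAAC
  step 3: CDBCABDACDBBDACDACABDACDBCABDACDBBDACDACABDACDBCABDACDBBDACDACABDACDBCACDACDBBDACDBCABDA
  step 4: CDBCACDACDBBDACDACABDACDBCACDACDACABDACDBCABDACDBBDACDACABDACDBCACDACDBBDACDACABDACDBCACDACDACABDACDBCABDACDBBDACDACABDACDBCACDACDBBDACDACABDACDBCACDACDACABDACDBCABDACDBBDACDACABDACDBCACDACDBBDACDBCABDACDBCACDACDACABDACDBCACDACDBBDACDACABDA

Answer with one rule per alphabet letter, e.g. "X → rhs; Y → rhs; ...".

A->BDA, B->CDA, C->CDB, D->CA

  step 3 ⇒ step 4: CDBCABDACDBBDACDACABDACDBCABDACDBBDACDACABDACDBCABDACDBBDACDACABDACDBCACDACDBBDACDBCABDA ⇒ CDB·CA·CDA·CDB·BDA·CDA·CA·BDA·CDB·CA·CDA·CDA·CA·BDA·CDB·CA·BDA·CDB·BDA·CDA·CA·BDA·CDB·CA·CDA·CDB·BDA·CDA·CA·BDA·CDB·CA·CDA·CDA·CA·BDA·CDB·CA·BDA·CDB·BDA·CDA·CA·BDA·CDB·CA·CDA·CDB·BDA·CDA·CA·BDA·CDB·CA·CDA·CDA·CA·BDA·CDB·CA·BDA·CDB·BDA·CDA·CA·BDA·CDB·CA·CDA·CDB·BDA·CDB·CA·BDA·CDB·CA·CDA·CDA·CA·BDA·CDB·CA·CDA·CDB·BDA·CDA·CA·BDA
    A ↦ BDA
    B ↦ CDA
    C ↦ CDB
    D ↦ CA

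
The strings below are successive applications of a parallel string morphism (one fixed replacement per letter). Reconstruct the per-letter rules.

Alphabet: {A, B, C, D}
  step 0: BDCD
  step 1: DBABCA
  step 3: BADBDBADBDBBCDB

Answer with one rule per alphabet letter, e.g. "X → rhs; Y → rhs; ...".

  step 0 ⇒ step 1: BDCD ⇒ DB·A·BC·A
    B ↦ DB
    C ↦ BC
    D ↦ A
    A ↦ B  (constrained at step 1)

A->B, B->DB, C->BC, D->A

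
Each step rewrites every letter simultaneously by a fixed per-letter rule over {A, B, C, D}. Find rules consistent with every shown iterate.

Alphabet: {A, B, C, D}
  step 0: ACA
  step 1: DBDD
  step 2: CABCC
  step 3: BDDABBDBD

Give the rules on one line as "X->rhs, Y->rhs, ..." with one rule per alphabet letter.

  step 2 ⇒ step 3: CABCC ⇒ BD·D·AB·BD·BD
    A ↦ D
    B ↦ AB
    C ↦ BD
  step 1 ⇒ step 2: DBDD ⇒ C·AB·C·C
    D ↦ C

A->D, B->AB, C->BD, D->C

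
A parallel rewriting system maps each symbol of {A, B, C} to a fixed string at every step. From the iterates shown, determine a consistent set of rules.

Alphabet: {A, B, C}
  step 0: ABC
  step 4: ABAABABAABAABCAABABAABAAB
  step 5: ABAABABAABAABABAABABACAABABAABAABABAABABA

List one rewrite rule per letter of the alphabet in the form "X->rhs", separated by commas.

A->AB, B->A, C->CA

  step 4 ⇒ step 5: ABAABABAABAABCAABABAABAAB ⇒ AB·A·AB·AB·A·AB·A·AB·AB·A·AB·AB·A·CA·AB·AB·A·AB·A·AB·AB·A·AB·AB·A
    A ↦ AB
    B ↦ A
    C ↦ CA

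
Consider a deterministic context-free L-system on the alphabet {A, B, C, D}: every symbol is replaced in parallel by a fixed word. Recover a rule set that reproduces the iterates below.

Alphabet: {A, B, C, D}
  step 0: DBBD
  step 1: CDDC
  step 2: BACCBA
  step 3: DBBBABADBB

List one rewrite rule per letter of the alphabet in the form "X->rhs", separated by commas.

A->BB, B->D, C->BA, D->C

  step 2 ⇒ step 3: BACCBA ⇒ D·BB·BA·BA·D·BB
    A ↦ BB
    B ↦ D
    C ↦ BA
  step 0 ⇒ step 1: DBBD ⇒ C·D·D·C
    D ↦ C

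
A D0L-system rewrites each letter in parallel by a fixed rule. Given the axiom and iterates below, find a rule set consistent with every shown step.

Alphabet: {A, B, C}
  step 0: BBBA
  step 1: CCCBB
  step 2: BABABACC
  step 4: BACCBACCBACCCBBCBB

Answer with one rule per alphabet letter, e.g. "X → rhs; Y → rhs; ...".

A->BB, B->C, C->BA

  step 1 ⇒ step 2: CCCBB ⇒ BA·BA·BA·C·C
    B ↦ C
    C ↦ BA
  step 0 ⇒ step 1: BBBA ⇒ C·C·C·BB
    A ↦ BB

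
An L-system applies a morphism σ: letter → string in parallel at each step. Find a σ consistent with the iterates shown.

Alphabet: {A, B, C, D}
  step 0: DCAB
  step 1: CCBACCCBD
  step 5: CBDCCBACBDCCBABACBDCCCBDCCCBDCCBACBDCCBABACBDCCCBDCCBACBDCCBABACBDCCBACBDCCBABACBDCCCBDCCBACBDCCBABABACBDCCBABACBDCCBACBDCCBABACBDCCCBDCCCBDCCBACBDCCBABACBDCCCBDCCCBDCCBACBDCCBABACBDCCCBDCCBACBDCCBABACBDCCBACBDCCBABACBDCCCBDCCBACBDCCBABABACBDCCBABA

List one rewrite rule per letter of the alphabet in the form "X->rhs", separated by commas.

  step 0 ⇒ step 1: DCAB ⇒ CC·BA·CC·CBD
    A ↦ CC
    B ↦ CBD
    C ↦ BA
    D ↦ CC

A->CC, B->CBD, C->BA, D->CC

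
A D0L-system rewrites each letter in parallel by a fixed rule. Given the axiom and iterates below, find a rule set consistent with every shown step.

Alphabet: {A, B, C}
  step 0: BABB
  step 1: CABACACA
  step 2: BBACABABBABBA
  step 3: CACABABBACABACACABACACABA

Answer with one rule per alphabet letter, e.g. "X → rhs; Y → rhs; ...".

A->BA, B->CA, C->B

  step 2 ⇒ step 3: BBACABABBABBA ⇒ CA·CA·BA·B·BA·CA·BA·CA·CA·BA·CA·CA·BA
    A ↦ BA
    B ↦ CA
    C ↦ B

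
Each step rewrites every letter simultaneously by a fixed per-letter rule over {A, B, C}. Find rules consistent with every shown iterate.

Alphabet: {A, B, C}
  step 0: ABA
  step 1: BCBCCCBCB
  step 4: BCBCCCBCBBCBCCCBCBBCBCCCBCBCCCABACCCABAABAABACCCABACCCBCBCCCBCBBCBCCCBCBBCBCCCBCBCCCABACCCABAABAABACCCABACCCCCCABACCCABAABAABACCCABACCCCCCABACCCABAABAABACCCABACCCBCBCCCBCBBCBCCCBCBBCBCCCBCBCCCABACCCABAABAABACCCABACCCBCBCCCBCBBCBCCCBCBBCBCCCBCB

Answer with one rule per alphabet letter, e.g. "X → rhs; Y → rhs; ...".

  step 0 ⇒ step 1: ABA ⇒ BCB·CCC·BCB
    A ↦ BCB
    B ↦ CCC
    C ↦ ABA  (constrained at step 1)

A->BCB, B->CCC, C->ABA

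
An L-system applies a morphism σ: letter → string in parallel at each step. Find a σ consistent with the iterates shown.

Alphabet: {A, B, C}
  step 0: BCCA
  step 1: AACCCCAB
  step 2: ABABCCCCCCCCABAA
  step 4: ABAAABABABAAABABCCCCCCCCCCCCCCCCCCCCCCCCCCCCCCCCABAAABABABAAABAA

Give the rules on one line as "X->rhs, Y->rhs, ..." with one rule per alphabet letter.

  step 1 ⇒ step 2: AACCCCAB ⇒ AB·AB·CC·CC·CC·CC·AB·AA
    A ↦ AB
    B ↦ AA
    C ↦ CC

A->AB, B->AA, C->CC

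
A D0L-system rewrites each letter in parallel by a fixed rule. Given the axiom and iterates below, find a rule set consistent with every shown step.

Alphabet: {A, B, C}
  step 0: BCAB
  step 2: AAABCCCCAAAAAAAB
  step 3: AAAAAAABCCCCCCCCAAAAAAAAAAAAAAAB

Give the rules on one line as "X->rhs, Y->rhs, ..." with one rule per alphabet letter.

  step 2 ⇒ step 3: AAABCCCCAAAAAAAB ⇒ AA·AA·AA·AB·CC·CC·CC·CC·AA·AA·AA·AA·AA·AA·AA·AB
    A ↦ AA
    B ↦ AB
    C ↦ CC

A->AA, B->AB, C->CC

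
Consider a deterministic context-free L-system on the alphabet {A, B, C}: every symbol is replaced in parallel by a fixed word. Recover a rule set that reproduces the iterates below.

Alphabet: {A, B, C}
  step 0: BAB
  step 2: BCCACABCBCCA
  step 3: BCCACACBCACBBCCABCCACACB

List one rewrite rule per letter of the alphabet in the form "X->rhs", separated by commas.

A->CB, B->BC, C->CA

  step 2 ⇒ step 3: BCCACABCBCCA ⇒ BC·CA·CA·CB·CA·CB·BC·CA·BC·CA·CA·CB
    A ↦ CB
    B ↦ BC
    C ↦ CA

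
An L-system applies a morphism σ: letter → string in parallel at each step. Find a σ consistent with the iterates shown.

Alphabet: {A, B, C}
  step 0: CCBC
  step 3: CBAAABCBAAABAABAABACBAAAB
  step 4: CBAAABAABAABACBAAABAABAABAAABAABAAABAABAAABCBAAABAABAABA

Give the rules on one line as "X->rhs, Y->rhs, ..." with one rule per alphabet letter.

  step 3 ⇒ step 4: CBAAABCBAAABAABAABACBAAAB ⇒ CB·A·AAB·AAB·AAB·A·CB·A·AAB·AAB·AAB·A·AAB·AAB·A·AAB·AAB·A·AAB·CB·A·AAB·AAB·AAB·A
    A ↦ AAB
    B ↦ A
    C ↦ CB

A->AAB, B->A, C->CB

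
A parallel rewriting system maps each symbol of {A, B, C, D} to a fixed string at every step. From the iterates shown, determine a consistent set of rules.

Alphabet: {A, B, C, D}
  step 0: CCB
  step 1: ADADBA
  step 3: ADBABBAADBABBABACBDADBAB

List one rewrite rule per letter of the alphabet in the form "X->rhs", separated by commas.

  step 0 ⇒ step 1: CCB ⇒ AD·AD·BA
    B ↦ BA
    C ↦ AD
    A ↦ CBD  (constrained at step 1)
    D ↦ B  (constrained at step 1)

A->CBD, B->BA, C->AD, D->B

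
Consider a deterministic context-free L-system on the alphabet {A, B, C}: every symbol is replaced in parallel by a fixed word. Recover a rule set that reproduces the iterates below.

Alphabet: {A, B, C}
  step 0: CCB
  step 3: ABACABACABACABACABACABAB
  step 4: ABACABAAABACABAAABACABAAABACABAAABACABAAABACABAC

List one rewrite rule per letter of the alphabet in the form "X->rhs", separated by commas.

A->AB, B->AC, C->AA

  step 3 ⇒ step 4: ABACABACABACABACABACABAB ⇒ AB·AC·AB·AA·AB·AC·AB·AA·AB·AC·AB·AA·AB·AC·AB·AA·AB·AC·AB·AA·AB·AC·AB·AC
    A ↦ AB
    B ↦ AC
    C ↦ AA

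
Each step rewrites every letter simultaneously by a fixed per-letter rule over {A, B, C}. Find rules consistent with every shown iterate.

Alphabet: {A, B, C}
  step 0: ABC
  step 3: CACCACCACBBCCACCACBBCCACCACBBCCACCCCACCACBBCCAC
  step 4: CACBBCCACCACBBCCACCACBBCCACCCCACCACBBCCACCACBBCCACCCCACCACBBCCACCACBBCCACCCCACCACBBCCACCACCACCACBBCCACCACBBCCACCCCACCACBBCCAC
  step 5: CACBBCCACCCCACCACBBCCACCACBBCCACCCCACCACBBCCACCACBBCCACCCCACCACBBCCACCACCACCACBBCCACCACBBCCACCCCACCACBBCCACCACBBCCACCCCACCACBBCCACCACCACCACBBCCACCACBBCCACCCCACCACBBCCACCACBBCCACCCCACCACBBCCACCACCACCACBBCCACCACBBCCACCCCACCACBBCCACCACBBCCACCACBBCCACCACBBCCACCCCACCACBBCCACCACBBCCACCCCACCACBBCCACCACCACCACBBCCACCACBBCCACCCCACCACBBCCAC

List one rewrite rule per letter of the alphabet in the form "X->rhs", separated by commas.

A->BBC, B->C, C->CAC

  step 4 ⇒ step 5: CACBBCCACCACBBCCACCACBBCCACCCCACCACBBCCACCACBBCCACCCCACCACBBCCACCACBBCCACCCCACCACBBCCACCACCACCACBBCCACCACBBCCACCCCACCACBBCCAC ⇒ CAC·BBC·CAC·C·C·CAC·CAC·BBC·CAC·CAC·BBC·CAC·C·C·CAC·CAC·BBC·CAC·CAC·BBC·CAC·C·C·CAC·CAC·BBC·CAC·CAC·CAC·CAC·BBC·CAC·CAC·BBC·CAC·C·C·CAC·CAC·BBC·CAC·CAC·BBC·CAC·C·C·CAC·CAC·BBC·CAC·CAC·CAC·CAC·BBC·CAC·CAC·BBC·CAC·C·C·CAC·CAC·BBC·CAC·CAC·BBC·CAC·C·C·CAC·CAC·BBC·CAC·CAC·CAC·CAC·BBC·CAC·CAC·BBC·CAC·C·C·CAC·CAC·BBC·CAC·CAC·BBC·CAC·CAC·BBC·CAC·CAC·BBC·CAC·C·C·CAC·CAC·BBC·CAC·CAC·BBC·CAC·C·C·CAC·CAC·BBC·CAC·CAC·CAC·CAC·BBC·CAC·CAC·BBC·CAC·C·C·CAC·CAC·BBC·CAC
    A ↦ BBC
    B ↦ C
    C ↦ CAC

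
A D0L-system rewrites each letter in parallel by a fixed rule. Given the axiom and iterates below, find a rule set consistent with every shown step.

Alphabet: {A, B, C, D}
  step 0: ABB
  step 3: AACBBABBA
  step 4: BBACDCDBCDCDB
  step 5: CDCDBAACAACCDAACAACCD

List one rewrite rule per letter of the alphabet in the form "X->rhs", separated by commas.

A->B, B->CD, C->A, D->AC

  step 4 ⇒ step 5: BBACDCDBCDCDB ⇒ CD·CD·B·A·AC·A·AC·CD·A·AC·A·AC·CD
    A ↦ B
    B ↦ CD
    C ↦ A
    D ↦ AC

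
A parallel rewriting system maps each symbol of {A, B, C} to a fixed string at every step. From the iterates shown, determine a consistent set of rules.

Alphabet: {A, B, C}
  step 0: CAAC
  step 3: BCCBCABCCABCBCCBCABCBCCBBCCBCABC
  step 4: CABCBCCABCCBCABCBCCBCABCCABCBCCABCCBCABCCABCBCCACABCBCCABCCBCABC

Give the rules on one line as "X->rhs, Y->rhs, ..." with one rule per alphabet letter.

A->CB, B->CA, C->BC

  step 3 ⇒ step 4: BCCBCABCCABCBCCBCABCBCCBBCCBCABC ⇒ CA·BC·BC·CA·BC·CB·CA·BC·BC·CB·CA·BC·CA·BC·BC·CA·BC·CB·CA·BC·CA·BC·BC·CA·CA·BC·BC·CA·BC·CB·CA·BC
    A ↦ CB
    B ↦ CA
    C ↦ BC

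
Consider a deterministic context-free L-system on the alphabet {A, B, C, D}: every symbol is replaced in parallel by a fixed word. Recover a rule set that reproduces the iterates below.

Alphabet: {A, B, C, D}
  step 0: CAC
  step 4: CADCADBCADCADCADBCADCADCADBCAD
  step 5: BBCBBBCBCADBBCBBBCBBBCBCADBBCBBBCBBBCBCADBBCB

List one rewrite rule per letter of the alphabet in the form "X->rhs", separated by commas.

  step 4 ⇒ step 5: CADCADBCADCADCADBCADCADCADBCAD ⇒ B·B·CB·B·B·CB·CAD·B·B·CB·B·B·CB·B·B·CB·CAD·B·B·CB·B·B·CB·B·B·CB·CAD·B·B·CB
    A ↦ B
    B ↦ CAD
    C ↦ B
    D ↦ CB

A->B, B->CAD, C->B, D->CB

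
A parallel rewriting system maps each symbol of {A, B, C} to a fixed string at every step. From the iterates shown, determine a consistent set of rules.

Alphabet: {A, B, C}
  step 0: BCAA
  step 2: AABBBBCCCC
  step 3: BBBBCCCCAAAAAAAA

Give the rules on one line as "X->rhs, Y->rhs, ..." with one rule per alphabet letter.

  step 2 ⇒ step 3: AABBBBCCCC ⇒ BB·BB·C·C·C·C·AA·AA·AA·AA
    A ↦ BB
    B ↦ C
    C ↦ AA

A->BB, B->C, C->AA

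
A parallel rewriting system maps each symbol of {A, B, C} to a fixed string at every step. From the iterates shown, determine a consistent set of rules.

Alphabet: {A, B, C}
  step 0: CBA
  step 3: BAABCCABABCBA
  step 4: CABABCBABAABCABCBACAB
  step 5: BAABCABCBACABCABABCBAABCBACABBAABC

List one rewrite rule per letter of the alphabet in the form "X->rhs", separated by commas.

A->AB, B->C, C->BA

  step 4 ⇒ step 5: CABABCBABAABCABCBACAB ⇒ BA·AB·C·AB·C·BA·C·AB·C·AB·AB·C·BA·AB·C·BA·C·AB·BA·AB·C
    A ↦ AB
    B ↦ C
    C ↦ BA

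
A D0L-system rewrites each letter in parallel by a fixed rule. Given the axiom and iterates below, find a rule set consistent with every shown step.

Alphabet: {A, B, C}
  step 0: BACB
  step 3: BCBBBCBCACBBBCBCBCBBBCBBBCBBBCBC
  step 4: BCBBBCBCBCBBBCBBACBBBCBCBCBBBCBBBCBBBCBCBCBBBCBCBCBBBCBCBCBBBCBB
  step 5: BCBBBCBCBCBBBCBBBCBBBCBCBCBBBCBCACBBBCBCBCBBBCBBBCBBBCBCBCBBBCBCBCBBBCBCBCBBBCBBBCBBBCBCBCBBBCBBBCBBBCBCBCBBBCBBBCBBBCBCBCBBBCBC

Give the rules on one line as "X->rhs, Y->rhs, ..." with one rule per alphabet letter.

  step 4 ⇒ step 5: BCBBBCBCBCBBBCBBACBBBCBCBCBBBCBBBCBBBCBCBCBBBCBCBCBBBCBCBCBBBCBB ⇒ BC·BB·BC·BC·BC·BB·BC·BB·BC·BB·BC·BC·BC·BB·BC·BC·AC·BB·BC·BC·BC·BB·BC·BB·BC·BB·BC·BC·BC·BB·BC·BC·BC·BB·BC·BC·BC·BB·BC·BB·BC·BB·BC·BC·BC·BB·BC·BB·BC·BB·BC·BC·BC·BB·BC·BB·BC·BB·BC·BC·BC·BB·BC·BC
    A ↦ AC
    B ↦ BC
    C ↦ BB

A->AC, B->BC, C->BB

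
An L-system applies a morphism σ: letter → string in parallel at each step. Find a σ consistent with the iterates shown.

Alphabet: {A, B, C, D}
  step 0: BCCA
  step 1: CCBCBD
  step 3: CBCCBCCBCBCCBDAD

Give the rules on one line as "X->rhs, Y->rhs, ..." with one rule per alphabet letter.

A->D, B->C, C->CB, D->AD

  step 0 ⇒ step 1: BCCA ⇒ C·CB·CB·D
    A ↦ D
    B ↦ C
    C ↦ CB
    D ↦ AD  (constrained at step 1)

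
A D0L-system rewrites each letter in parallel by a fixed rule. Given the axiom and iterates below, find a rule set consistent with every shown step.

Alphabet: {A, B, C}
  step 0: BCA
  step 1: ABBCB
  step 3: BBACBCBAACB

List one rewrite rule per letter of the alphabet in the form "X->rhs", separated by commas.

  step 0 ⇒ step 1: BCA ⇒ A·BB·CB
    A ↦ CB
    B ↦ A
    C ↦ BB

A->CB, B->A, C->BB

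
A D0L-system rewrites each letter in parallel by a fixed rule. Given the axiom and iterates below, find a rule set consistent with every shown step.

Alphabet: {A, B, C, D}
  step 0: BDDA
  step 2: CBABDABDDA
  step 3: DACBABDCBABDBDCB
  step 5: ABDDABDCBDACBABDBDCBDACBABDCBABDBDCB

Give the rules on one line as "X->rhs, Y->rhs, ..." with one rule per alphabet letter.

  step 2 ⇒ step 3: CBABDABDDA ⇒ D·A·CB·A·BD·CB·A·BD·BD·CB
    A ↦ CB
    B ↦ A
    C ↦ D
    D ↦ BD

A->CB, B->A, C->D, D->BD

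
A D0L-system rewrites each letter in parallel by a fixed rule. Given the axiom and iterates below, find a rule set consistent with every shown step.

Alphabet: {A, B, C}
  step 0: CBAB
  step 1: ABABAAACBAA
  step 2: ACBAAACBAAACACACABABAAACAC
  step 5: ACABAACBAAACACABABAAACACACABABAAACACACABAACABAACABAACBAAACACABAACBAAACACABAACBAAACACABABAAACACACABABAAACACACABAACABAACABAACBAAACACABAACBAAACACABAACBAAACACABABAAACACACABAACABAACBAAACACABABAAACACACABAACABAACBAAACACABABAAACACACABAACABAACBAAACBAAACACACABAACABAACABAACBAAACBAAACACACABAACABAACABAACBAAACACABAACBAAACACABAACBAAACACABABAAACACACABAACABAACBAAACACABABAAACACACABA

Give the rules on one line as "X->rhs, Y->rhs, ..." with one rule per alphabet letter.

A->AC, B->BAA, C->ABA

  step 1 ⇒ step 2: ABABAAACBAA ⇒ AC·BAA·AC·BAA·AC·AC·AC·ABA·BAA·AC·AC
    A ↦ AC
    B ↦ BAA
    C ↦ ABA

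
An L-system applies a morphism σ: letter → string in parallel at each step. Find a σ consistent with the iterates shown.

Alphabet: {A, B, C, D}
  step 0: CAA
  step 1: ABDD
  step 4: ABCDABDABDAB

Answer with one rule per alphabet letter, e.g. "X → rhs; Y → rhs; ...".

A->D, B->AB, C->AB, D->C

  step 0 ⇒ step 1: CAA ⇒ AB·D·D
    A ↦ D
    C ↦ AB
    B ↦ AB  (constrained at step 1)
    D ↦ C  (constrained at step 1)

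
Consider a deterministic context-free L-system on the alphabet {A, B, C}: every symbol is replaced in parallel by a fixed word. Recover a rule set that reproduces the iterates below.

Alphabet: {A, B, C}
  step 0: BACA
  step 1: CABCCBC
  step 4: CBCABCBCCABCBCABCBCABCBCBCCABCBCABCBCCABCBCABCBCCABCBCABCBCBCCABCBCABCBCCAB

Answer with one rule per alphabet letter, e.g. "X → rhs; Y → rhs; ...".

A->C, B->CAB, C->CB

  step 0 ⇒ step 1: BACA ⇒ CAB·C·CB·C
    A ↦ C
    B ↦ CAB
    C ↦ CB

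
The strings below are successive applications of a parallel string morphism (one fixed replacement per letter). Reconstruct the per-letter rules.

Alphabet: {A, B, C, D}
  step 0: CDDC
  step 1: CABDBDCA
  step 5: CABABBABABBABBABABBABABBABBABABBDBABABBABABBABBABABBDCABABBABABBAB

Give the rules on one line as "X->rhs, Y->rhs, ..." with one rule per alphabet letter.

  step 0 ⇒ step 1: CDDC ⇒ CA·BD·BD·CA
    C ↦ CA
    D ↦ BD
    A ↦ B  (constrained at step 1)
    B ↦ AB  (constrained at step 1)

A->B, B->AB, C->CA, D->BD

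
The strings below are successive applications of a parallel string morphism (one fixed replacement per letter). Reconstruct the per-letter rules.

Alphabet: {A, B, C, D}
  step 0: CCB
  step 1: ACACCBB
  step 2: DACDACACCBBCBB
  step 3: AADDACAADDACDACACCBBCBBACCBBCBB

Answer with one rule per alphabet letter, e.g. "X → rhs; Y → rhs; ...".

A->D, B->CBB, C->AC, D->AAD

  step 2 ⇒ step 3: DACDACACCBBCBB ⇒ AAD·D·AC·AAD·D·AC·D·AC·AC·CBB·CBB·AC·CBB·CBB
    A ↦ D
    B ↦ CBB
    C ↦ AC
    D ↦ AAD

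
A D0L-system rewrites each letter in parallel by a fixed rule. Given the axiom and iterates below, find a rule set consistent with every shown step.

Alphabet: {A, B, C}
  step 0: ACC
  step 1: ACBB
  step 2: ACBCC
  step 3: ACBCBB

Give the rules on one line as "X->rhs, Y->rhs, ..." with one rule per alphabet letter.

  step 2 ⇒ step 3: ACBCC ⇒ AC·B·C·B·B
    A ↦ AC
    B ↦ C
    C ↦ B

A->AC, B->C, C->B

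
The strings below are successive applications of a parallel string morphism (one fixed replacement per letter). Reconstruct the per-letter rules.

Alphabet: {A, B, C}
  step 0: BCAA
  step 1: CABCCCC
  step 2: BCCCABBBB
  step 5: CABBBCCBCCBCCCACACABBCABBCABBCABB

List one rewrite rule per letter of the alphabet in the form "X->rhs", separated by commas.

  step 1 ⇒ step 2: CABCCCC ⇒ B·CC·CA·B·B·B·B
    A ↦ CC
    B ↦ CA
    C ↦ B

A->CC, B->CA, C->B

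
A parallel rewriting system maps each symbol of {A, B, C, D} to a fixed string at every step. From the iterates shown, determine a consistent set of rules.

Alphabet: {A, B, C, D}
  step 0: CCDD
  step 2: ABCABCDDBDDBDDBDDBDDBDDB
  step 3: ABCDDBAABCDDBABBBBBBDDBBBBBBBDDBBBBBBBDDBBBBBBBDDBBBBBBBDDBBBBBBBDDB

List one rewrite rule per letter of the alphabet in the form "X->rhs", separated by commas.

  step 2 ⇒ step 3: ABCABCDDBDDBDDBDDBDDBDDB ⇒ ABC·DDB·A·ABC·DDB·A·BBB·BBB·DDB·BBB·BBB·DDB·BBB·BBB·DDB·BBB·BBB·DDB·BBB·BBB·DDB·BBB·BBB·DDB
    A ↦ ABC
    B ↦ DDB
    C ↦ A
    D ↦ BBB

A->ABC, B->DDB, C->A, D->BBB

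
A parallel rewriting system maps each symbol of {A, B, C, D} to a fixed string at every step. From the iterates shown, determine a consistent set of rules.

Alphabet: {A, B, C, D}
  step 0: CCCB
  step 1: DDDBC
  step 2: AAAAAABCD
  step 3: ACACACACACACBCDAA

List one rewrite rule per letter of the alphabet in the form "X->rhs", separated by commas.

  step 2 ⇒ step 3: AAAAAABCD ⇒ AC·AC·AC·AC·AC·AC·BC·D·AA
    A ↦ AC
    B ↦ BC
    C ↦ D
    D ↦ AA

A->AC, B->BC, C->D, D->AA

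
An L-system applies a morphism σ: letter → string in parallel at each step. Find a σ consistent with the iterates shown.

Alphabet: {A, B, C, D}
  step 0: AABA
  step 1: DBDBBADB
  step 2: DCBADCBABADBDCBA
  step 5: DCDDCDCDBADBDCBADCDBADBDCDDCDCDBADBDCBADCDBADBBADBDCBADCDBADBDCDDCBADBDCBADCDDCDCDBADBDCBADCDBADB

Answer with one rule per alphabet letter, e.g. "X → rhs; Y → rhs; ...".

A->DB, B->BA, C->D, D->DC

  step 1 ⇒ step 2: DBDBBADB ⇒ DC·BA·DC·BA·BA·DB·DC·BA
    A ↦ DB
    B ↦ BA
    D ↦ DC
    C ↦ D  (constrained at step 2)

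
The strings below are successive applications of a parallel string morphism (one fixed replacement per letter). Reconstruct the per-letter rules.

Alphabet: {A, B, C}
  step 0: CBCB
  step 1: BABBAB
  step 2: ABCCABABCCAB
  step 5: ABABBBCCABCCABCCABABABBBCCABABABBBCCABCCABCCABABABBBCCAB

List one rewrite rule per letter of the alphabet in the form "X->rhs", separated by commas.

A->CC, B->AB, C->B

  step 1 ⇒ step 2: BABBAB ⇒ AB·CC·AB·AB·CC·AB
    A ↦ CC
    B ↦ AB
  step 0 ⇒ step 1: CBCB ⇒ B·AB·B·AB
    C ↦ B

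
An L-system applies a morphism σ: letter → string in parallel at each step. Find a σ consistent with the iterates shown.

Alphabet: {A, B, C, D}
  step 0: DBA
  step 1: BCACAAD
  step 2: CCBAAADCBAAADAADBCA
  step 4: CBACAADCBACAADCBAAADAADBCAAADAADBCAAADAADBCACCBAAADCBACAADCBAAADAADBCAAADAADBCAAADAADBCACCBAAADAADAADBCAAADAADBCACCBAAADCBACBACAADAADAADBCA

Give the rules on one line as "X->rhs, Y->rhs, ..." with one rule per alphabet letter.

A->AAD, B->C, C->CBA, D->BCA

  step 1 ⇒ step 2: BCACAAD ⇒ C·CBA·AAD·CBA·AAD·AAD·BCA
    A ↦ AAD
    B ↦ C
    C ↦ CBA
    D ↦ BCA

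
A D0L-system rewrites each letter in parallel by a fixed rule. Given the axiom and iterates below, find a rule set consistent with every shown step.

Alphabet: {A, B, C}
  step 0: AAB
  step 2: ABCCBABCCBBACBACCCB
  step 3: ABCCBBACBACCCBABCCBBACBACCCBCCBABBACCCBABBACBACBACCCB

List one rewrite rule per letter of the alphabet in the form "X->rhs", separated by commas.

  step 2 ⇒ step 3: ABCCBABCCBBACBACCCB ⇒ AB·CCB·BAC·BAC·CCB·AB·CCB·BAC·BAC·CCB·CCB·AB·BAC·CCB·AB·BAC·BAC·BAC·CCB
    A ↦ AB
    B ↦ CCB
    C ↦ BAC

A->AB, B->CCB, C->BAC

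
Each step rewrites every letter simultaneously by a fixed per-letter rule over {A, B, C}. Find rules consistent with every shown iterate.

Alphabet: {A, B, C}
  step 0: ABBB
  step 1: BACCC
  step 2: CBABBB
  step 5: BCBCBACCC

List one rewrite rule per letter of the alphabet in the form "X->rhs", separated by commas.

A->BA, B->C, C->B

  step 1 ⇒ step 2: BACCC ⇒ C·BA·B·B·B
    A ↦ BA
    B ↦ C
    C ↦ B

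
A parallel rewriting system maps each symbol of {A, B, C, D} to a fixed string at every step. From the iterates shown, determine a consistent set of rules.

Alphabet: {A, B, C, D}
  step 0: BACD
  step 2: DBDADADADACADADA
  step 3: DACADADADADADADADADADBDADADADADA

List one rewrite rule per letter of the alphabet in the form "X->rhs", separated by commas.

A->DA, B->CA, C->DB, D->DA

  step 2 ⇒ step 3: DBDADADADACADADA ⇒ DA·CA·DA·DA·DA·DA·DA·DA·DA·DA·DB·DA·DA·DA·DA·DA
    A ↦ DA
    B ↦ CA
    C ↦ DB
    D ↦ DA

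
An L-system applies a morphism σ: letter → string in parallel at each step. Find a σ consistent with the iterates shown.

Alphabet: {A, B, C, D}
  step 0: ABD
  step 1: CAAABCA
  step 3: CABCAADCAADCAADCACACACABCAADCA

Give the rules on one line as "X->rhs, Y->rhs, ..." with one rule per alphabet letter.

  step 0 ⇒ step 1: ABD ⇒ CA·AA·BCA
    A ↦ CA
    B ↦ AA
    D ↦ BCA
    C ↦ AD  (constrained at step 1)

A->CA, B->AA, C->AD, D->BCA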